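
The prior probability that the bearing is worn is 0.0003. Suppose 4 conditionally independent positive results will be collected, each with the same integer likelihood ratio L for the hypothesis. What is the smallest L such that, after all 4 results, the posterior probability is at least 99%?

Prior odds = 0.0003/0.9997 = 3/9997.
Target odds = 0.99/0.01 = 99.
Need L⁴ ≥ 99 ÷ (3/9997) = 329901.
23⁴ = 279841 < 329901 ≤ 331776 = 24⁴, so L = 24.

24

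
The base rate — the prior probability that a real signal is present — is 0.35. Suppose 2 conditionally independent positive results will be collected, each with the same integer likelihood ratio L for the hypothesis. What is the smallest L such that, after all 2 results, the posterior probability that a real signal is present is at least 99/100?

Prior odds = 0.35/0.65 = 7/13.
Target odds = 0.99/0.01 = 99.
Need L² ≥ 99 ÷ (7/13) = 1287/7.
13² = 169 < 1287/7 ≤ 196 = 14², so L = 14.

14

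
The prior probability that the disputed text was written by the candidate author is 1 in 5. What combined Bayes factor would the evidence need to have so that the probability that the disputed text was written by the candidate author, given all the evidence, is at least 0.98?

Prior odds = 0.2/0.8 = 0.25.
Target odds = 0.98/0.02 = 49.
Required Bayes factor = 49 ÷ 0.25 = 196.

196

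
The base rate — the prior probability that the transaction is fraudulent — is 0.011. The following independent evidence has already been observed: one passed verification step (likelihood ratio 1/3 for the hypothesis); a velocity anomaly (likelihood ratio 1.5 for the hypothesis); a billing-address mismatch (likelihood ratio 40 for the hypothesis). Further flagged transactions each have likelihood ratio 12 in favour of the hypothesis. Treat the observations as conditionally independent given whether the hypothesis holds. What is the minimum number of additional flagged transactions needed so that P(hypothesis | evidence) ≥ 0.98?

Prior odds = 0.011/0.989 = 11/989.
Combined Bayes factor of the evidence already in hand = (1/3) × 1.5 × 40 = 20.
Odds after that evidence = (11/989) × 20 = 220/989.
Target odds = 0.98/0.02 = 49.
Need 12ⁿ ≥ 49 ÷ (220/989) = 48461/220.
12² = 144 falls short of 48461/220 but 12³ = 1728 reaches it, so n = 3.

3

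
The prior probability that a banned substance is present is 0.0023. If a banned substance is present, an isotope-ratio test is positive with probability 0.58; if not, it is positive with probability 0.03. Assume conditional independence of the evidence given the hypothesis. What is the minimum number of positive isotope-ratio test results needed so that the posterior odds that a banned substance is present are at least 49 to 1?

4

Prior odds: 0.0023 ÷ 0.9977 = 23/9977.
Likelihood ratio of a positive = 0.58/0.03 = 58/3.
Target odds = 49.
Need (23/9977) × (58/3)ⁿ ≥ 49, i.e. (58/3)ⁿ ≥ 488873/23.
(58/3)³ = 195112/27 falls short of 488873/23 but (58/3)⁴ = 11316496/81 reaches it, so n = 4.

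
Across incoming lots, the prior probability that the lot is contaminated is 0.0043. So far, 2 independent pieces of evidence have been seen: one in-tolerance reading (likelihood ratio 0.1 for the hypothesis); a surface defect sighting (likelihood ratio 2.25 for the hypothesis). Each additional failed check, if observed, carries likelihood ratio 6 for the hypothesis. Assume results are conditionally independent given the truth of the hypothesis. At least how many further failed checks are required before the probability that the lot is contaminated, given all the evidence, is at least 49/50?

7

Prior odds = 0.0043/0.9957 = 43/9957.
Combined Bayes factor of the evidence already in hand = 0.1 × 2.25 = 0.225.
Odds after that evidence = (43/9957) × 0.225 = 129/132760.
Target odds = 0.98/0.02 = 49.
Need 6ⁿ ≥ 49 ÷ (129/132760) = 6505240/129.
6⁶ = 46656 falls short of 6505240/129 but 6⁷ = 279936 reaches it, so n = 7.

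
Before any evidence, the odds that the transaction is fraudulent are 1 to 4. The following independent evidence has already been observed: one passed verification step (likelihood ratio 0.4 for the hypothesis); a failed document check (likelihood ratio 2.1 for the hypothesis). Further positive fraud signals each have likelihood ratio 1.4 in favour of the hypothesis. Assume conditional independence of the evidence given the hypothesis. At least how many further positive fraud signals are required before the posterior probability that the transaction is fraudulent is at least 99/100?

Prior odds = 0.25.
Combined Bayes factor of the evidence already in hand = 0.4 × 2.1 = 0.84.
Odds after that evidence = 0.25 × 0.84 = 0.21.
Target odds = 0.99/0.01 = 99.
Need 1.4ⁿ ≥ 99 ÷ 0.21 = 3300/7.
1.4¹⁸ ≈426.879 falls short of 3300/7 but 1.4¹⁹ ≈597.63 reaches it, so n = 19.

19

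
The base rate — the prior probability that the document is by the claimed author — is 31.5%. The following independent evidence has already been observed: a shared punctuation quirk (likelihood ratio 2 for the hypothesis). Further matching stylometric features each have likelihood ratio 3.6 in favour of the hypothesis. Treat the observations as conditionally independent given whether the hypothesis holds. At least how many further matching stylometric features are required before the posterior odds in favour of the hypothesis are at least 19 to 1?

3

Prior odds = 0.315/0.685 = 63/137.
Bayes factor of the evidence already in hand = 2.
Odds after that evidence = (63/137) × 2 = 126/137.
Target odds = 19.
Need 3.6ⁿ ≥ 19 ÷ (126/137) = 2603/126.
3.6² = 12.96 falls short of 2603/126 but 3.6³ = 46.656 reaches it, so n = 3.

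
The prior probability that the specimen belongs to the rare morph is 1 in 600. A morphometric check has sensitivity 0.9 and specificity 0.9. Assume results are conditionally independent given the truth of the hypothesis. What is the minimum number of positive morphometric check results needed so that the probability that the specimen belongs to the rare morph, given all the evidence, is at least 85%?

Prior odds = (1/600)/(599/600) = 1/599.
False-positive rate = 1 − 0.9 = 0.1; likelihood ratio of a positive = 0.9/0.1 = 9.
Target posterior odds = 0.85/0.15 = 17/3.
Require 9ⁿ ≥ 17/3 ÷ (1/599) = 10183/3.
9³ = 729 falls short of 10183/3 but 9⁴ = 6561 reaches it, so n = 4.

4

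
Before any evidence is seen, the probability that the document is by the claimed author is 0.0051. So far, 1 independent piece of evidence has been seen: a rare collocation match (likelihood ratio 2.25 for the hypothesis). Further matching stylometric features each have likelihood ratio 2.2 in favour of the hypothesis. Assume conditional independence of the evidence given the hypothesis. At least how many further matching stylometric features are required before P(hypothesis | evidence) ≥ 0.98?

11

Prior odds = 0.0051/0.9949 = 51/9949.
Bayes factor of the evidence already in hand = 2.25.
Odds after that evidence = (51/9949) × 2.25 = 459/39796.
Target odds = 0.98/0.02 = 49.
Need 2.2ⁿ ≥ 49 ÷ (459/39796) = 1950004/459.
2.2¹⁰ ≈2655.99 falls short of 1950004/459 but 2.2¹¹ ≈5843.18 reaches it, so n = 11.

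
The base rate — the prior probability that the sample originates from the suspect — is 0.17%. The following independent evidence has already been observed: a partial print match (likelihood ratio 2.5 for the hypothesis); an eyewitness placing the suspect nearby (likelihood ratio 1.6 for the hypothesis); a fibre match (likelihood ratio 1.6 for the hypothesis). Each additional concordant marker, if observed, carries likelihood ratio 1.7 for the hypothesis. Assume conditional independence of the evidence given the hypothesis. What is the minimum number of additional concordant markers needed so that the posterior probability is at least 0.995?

Prior odds = 0.0017/0.9983 = 17/9983.
Combined Bayes factor of the evidence already in hand = 2.5 × 1.6 × 1.6 = 6.4.
Odds after that evidence = (17/9983) × 6.4 = 544/49915.
Target odds = 0.995/0.005 = 199.
Need 1.7ⁿ ≥ 199 ÷ (544/49915) = 9933085/544.
1.7¹⁸ ≈14063.1 falls short of 9933085/544 but 1.7¹⁹ ≈23907.2 reaches it, so n = 19.

19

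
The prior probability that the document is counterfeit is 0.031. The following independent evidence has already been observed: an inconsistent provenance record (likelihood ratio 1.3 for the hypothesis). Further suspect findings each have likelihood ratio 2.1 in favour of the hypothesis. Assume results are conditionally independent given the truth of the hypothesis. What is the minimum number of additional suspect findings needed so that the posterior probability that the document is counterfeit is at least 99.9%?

14

Prior odds = 0.031/0.969 = 31/969.
Bayes factor of the evidence already in hand = 1.3.
Odds after that evidence = (31/969) × 1.3 = 403/9690.
Target odds = 0.999/0.001 = 999.
Need 2.1ⁿ ≥ 999 ÷ (403/9690) = 9680310/403.
2.1¹³ ≈15447.2 falls short of 9680310/403 but 2.1¹⁴ ≈32439.2 reaches it, so n = 14.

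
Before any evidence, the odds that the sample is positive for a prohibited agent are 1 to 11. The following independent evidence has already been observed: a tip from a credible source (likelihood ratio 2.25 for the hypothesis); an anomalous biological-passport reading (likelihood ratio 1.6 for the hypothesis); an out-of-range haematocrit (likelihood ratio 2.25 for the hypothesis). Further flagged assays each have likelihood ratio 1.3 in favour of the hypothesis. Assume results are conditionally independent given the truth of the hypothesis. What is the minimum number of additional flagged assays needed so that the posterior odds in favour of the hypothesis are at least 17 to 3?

8

Prior odds = 1/11.
Combined Bayes factor of the evidence already in hand = 2.25 × 1.6 × 2.25 = 8.1.
Odds after that evidence = (1/11) × 8.1 = 81/110.
Target odds = 17/3.
Need 1.3ⁿ ≥ 17/3 ÷ (81/110) = 1870/243.
1.3⁷ = 62748517/10000000 falls short of 1870/243 but 1.3⁸ = 815730721/100000000 reaches it, so n = 8.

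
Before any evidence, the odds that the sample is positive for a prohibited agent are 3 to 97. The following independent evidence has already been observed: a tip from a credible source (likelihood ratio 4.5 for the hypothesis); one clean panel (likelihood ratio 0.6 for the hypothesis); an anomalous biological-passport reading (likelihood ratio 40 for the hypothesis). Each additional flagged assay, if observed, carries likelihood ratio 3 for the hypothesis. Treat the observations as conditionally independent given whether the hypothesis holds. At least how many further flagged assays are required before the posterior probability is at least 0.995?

4

Prior odds = 3/97.
Combined Bayes factor of the evidence already in hand = 4.5 × 0.6 × 40 = 108.
Odds after that evidence = (3/97) × 108 = 324/97.
Target odds = 0.995/0.005 = 199.
Need 3ⁿ ≥ 199 ÷ (324/97) = 19303/324.
3³ = 27 falls short of 19303/324 but 3⁴ = 81 reaches it, so n = 4.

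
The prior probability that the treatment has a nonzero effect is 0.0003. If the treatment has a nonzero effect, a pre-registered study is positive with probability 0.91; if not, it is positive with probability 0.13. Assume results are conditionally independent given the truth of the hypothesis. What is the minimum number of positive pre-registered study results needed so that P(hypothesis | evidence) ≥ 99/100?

7

Prior odds: 0.0003 ÷ 0.9997 = 3/9997.
Likelihood ratio of a positive = 0.91/0.13 = 7.
Target posterior odds = 0.99/0.01 = 99.
Need (3/9997) × 7ⁿ ≥ 99, i.e. 7ⁿ ≥ 329901.
7⁶ = 117649 falls short of 329901 but 7⁷ = 823543 reaches it, so n = 7.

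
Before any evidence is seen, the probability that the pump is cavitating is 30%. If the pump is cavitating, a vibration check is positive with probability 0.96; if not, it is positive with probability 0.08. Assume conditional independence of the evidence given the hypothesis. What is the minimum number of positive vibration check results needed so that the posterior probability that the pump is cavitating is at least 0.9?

Prior odds = 0.3/0.7 = 3/7.
Likelihood ratio of a positive = 0.96/0.08 = 12.
Target posterior odds = 0.9/0.1 = 9.
Need (3/7) × 12ⁿ ≥ 9, i.e. 12ⁿ ≥ 21.
12¹ = 12 falls short of 21 but 12² = 144 reaches it, so n = 2.

2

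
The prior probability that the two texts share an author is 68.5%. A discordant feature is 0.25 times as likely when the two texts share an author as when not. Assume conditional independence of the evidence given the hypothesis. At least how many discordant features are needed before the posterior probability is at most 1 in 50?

4

Prior odds: 0.685 ÷ 0.315 = 137/63.
Likelihood ratio per discordant feature = 0.25.
Target odds: 0.02 ÷ 0.98 = 1/49.
Require 0.25ⁿ ≤ 1/49 ÷ (137/63) = 9/959.
0.25³ = 0.015625 is still above 9/959 but 0.25⁴ = 0.00390625 is at or below it, so n = 4.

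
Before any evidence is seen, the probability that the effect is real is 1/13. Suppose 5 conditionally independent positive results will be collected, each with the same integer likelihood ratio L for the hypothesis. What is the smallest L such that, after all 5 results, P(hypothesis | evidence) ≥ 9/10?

3

Prior odds = (1/13)/(12/13) = 1/12.
Target odds = 0.9/0.1 = 9.
Need L⁵ ≥ 9 ÷ (1/12) = 108.
2⁵ = 32 < 108 ≤ 243 = 3⁵, so L = 3.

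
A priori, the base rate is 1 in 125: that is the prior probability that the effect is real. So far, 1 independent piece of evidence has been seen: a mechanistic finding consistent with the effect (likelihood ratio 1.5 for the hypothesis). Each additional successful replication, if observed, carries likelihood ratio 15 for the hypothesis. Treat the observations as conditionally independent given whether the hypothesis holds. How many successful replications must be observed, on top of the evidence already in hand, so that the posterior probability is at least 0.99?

4

Prior odds = 0.008/0.992 = 1/124.
Bayes factor of the evidence already in hand = 1.5.
Odds after that evidence = (1/124) × 1.5 = 3/248.
Target odds = 0.99/0.01 = 99.
Need 15ⁿ ≥ 99 ÷ (3/248) = 8184.
15³ = 3375 falls short of 8184 but 15⁴ = 50625 reaches it, so n = 4.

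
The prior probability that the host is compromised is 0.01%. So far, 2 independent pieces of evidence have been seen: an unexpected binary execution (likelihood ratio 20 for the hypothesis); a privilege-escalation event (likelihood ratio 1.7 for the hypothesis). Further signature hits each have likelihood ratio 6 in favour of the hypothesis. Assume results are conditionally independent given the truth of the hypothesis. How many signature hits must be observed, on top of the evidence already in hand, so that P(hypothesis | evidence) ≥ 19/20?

Prior odds = 0.0001/0.9999 = 1/9999.
Combined Bayes factor of the evidence already in hand = 20 × 1.7 = 34.
Odds after that evidence = (1/9999) × 34 = 34/9999.
Target odds = 0.95/0.05 = 19.
Need 6ⁿ ≥ 19 ÷ (34/9999) = 189981/34.
6⁴ = 1296 falls short of 189981/34 but 6⁵ = 7776 reaches it, so n = 5.

5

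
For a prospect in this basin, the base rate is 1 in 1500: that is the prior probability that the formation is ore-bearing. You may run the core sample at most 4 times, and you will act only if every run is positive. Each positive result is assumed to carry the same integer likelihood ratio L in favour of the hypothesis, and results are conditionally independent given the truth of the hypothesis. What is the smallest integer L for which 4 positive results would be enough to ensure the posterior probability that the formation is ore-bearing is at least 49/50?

Prior odds = (1/1500)/(1499/1500) = 1/1499.
Target odds = 0.98/0.02 = 49.
Need L⁴ ≥ 49 ÷ (1/1499) = 73451.
16⁴ = 65536 < 73451 ≤ 83521 = 17⁴, so L = 17.

17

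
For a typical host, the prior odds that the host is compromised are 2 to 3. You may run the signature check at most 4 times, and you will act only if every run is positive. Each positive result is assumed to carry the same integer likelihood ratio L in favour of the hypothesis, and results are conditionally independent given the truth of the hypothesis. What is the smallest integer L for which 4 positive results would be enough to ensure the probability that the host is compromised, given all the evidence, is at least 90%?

Prior odds = 2/3.
Target odds = 0.9/0.1 = 9.
Need L⁴ ≥ 9 ÷ (2/3) = 13.5.
1⁴ = 1 < 13.5 ≤ 16 = 2⁴, so L = 2.

2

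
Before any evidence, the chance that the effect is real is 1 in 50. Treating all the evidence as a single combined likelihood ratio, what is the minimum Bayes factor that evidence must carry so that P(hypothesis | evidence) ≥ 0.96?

Prior odds = 0.02/0.98 = 1/49.
Target odds = 0.96/0.04 = 24.
Required Bayes factor = 24 ÷ (1/49) = 1176.

1176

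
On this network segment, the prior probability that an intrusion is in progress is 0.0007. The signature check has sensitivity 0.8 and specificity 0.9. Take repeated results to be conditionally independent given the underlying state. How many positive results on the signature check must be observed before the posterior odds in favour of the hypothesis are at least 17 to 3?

Prior odds: 0.0007 ÷ 0.9993 = 7/9993.
False-positive rate = 1 − 0.9 = 0.1; likelihood ratio of a positive = 0.8/0.1 = 8.
Target odds = 17/3.
Need (7/9993) × 8ⁿ ≥ 17/3, i.e. 8ⁿ ≥ 56627/7.
8⁴ = 4096 falls short of 56627/7 but 8⁵ = 32768 reaches it, so n = 5.

5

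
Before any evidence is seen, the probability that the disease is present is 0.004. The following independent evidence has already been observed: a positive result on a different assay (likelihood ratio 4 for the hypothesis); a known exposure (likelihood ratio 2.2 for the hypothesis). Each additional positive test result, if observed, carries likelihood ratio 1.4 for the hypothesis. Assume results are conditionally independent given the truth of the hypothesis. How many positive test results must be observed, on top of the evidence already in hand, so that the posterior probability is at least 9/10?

Prior odds = 0.004/0.996 = 1/249.
Combined Bayes factor of the evidence already in hand = 4 × 2.2 = 8.8.
Odds after that evidence = (1/249) × 8.8 = 44/1245.
Target odds = 0.9/0.1 = 9.
Need 1.4ⁿ ≥ 9 ÷ (44/1245) = 11205/44.
1.4¹⁶ ≈217.795 falls short of 11205/44 but 1.4¹⁷ ≈304.913 reaches it, so n = 17.

17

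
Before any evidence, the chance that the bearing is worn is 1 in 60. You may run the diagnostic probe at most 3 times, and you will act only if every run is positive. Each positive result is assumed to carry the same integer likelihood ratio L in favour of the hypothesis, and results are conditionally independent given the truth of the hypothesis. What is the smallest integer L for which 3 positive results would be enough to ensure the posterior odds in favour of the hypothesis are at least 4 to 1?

7

Prior odds = (1/60)/(59/60) = 1/59.
Target odds = 4.
Need L³ ≥ 4 ÷ (1/59) = 236.
6³ = 216 < 236 ≤ 343 = 7³, so L = 7.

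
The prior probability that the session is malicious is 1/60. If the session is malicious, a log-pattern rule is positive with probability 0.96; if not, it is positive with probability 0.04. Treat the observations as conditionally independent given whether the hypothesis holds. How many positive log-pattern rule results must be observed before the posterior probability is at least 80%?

Prior odds: (1/60) ÷ (59/60) = 1/59.
Likelihood ratio of a positive = 0.96/0.04 = 24.
Target odds: 0.8 ÷ 0.2 = 4.
Require 24ⁿ ≥ 4 ÷ (1/59) = 236.
24¹ = 24 falls short of 236 but 24² = 576 reaches it, so n = 2.

2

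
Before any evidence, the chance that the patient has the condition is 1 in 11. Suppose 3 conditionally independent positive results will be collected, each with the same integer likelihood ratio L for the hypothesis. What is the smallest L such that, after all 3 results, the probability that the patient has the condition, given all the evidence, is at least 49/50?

Prior odds = (1/11)/(10/11) = 0.1.
Target odds = 0.98/0.02 = 49.
Need L³ ≥ 49 ÷ 0.1 = 490.
7³ = 343 < 490 ≤ 512 = 8³, so L = 8.

8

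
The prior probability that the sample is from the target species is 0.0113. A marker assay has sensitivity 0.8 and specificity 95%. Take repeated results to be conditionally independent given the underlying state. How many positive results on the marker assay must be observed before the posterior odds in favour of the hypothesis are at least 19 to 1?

3

Prior odds: 0.0113 ÷ 0.9887 = 113/9887.
False-positive rate = 1 − 0.95 = 0.05; likelihood ratio of a positive = 0.8/0.05 = 16.
Target odds = 19.
Need (113/9887) × 16ⁿ ≥ 19, i.e. 16ⁿ ≥ 187853/113.
16² = 256 falls short of 187853/113 but 16³ = 4096 reaches it, so n = 3.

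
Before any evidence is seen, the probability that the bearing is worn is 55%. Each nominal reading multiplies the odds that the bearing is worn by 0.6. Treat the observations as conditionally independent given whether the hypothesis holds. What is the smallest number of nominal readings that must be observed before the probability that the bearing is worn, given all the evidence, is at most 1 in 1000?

Prior odds: 0.55 ÷ 0.45 = 11/9.
Likelihood ratio per nominal reading = 0.6.
Target odds: 0.001 ÷ 0.999 = 1/999.
Require 0.6ⁿ ≤ 1/999 ÷ (11/9) = 1/1221.
0.6¹³ ≈0.00130607 is still above 1/1221 but 0.6¹⁴ ≈0.000783642 is at or below it, so n = 14.

14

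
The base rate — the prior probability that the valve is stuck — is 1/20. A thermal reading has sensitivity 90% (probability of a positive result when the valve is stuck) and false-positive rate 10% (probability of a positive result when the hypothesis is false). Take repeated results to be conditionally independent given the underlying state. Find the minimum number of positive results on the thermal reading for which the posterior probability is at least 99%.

Prior odds = 0.05/0.95 = 1/19.
Likelihood ratio of a positive result = 0.9/0.1 = 9.
Target posterior odds = 0.99/0.01 = 99.
Require 9ⁿ ≥ 99 ÷ (1/19) = 1881.
9³ = 729 falls short of 1881 but 9⁴ = 6561 reaches it, so n = 4.

4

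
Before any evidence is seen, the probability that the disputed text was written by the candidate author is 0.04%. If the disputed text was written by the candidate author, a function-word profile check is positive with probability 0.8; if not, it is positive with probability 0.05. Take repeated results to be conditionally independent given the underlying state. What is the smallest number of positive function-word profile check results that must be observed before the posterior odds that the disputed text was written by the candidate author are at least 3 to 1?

4

Prior odds = 0.0004/0.9996 = 1/2499.
Likelihood ratio of a positive = 0.8/0.05 = 16.
Target odds = 3.
Need (1/2499) × 16ⁿ ≥ 3, i.e. 16ⁿ ≥ 7497.
16³ = 4096 falls short of 7497 but 16⁴ = 65536 reaches it, so n = 4.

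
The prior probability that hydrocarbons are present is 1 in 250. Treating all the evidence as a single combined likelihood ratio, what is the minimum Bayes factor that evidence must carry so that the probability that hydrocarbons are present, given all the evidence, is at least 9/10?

Prior odds = 0.004/0.996 = 1/249.
Target odds = 0.9/0.1 = 9.
Required Bayes factor = 9 ÷ (1/249) = 2241.

2241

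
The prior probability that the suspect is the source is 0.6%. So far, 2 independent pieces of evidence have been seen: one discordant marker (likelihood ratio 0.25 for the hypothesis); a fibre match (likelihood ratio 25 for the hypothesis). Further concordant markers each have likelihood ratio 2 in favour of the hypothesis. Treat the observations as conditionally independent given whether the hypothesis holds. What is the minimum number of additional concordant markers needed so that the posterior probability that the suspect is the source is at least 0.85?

8

Prior odds = 0.006/0.994 = 3/497.
Combined Bayes factor of the evidence already in hand = 0.25 × 25 = 6.25.
Odds after that evidence = (3/497) × 6.25 = 75/1988.
Target odds = 0.85/0.15 = 17/3.
Need 2ⁿ ≥ 17/3 ÷ (75/1988) = 33796/225.
2⁷ = 128 falls short of 33796/225 but 2⁸ = 256 reaches it, so n = 8.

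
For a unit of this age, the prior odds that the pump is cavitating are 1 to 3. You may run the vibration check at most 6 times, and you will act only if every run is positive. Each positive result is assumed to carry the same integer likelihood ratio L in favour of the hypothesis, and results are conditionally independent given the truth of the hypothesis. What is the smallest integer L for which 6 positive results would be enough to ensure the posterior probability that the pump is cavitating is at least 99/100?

Prior odds = 1/3.
Target odds = 0.99/0.01 = 99.
Need L⁶ ≥ 99 ÷ (1/3) = 297.
2⁶ = 64 < 297 ≤ 729 = 3⁶, so L = 3.

3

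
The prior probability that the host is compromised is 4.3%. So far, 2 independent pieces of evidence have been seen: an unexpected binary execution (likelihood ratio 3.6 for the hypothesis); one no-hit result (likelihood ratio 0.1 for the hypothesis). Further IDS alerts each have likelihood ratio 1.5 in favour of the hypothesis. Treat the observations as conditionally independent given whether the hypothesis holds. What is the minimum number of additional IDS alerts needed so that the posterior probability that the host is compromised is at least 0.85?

Prior odds = 0.043/0.957 = 43/957.
Combined Bayes factor of the evidence already in hand = 3.6 × 0.1 = 0.36.
Odds after that evidence = (43/957) × 0.36 = 129/7975.
Target odds = 0.85/0.15 = 17/3.
Need 1.5ⁿ ≥ 17/3 ÷ (129/7975) = 135575/387.
1.5¹⁴ = 4782969/16384 falls short of 135575/387 but 1.5¹⁵ = 14348907/32768 reaches it, so n = 15.

15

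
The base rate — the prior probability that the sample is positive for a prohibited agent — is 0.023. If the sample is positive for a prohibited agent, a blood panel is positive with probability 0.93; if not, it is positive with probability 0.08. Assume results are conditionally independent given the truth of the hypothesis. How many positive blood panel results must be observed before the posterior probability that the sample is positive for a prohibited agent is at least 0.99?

Prior odds = 0.023/0.977 = 23/977.
Likelihood ratio of a positive = 0.93/0.08 = 11.625.
Target odds: 0.99 ÷ 0.01 = 99.
Require 11.625ⁿ ≥ 99 ÷ (23/977) = 96723/23.
11.625³ = 804357/512 falls short of 96723/23 but 11.625⁴ = 74805201/4096 reaches it, so n = 4.

4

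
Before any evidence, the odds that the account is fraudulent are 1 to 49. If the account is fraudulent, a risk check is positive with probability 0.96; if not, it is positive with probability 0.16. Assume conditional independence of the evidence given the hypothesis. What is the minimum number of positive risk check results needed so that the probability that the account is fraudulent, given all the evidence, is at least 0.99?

5

Prior odds = 1/49.
Likelihood ratio of a positive = 0.96/0.16 = 6.
Target odds: 0.99 ÷ 0.01 = 99.
Require 6ⁿ ≥ 99 ÷ (1/49) = 4851.
6⁴ = 1296 falls short of 4851 but 6⁵ = 7776 reaches it, so n = 5.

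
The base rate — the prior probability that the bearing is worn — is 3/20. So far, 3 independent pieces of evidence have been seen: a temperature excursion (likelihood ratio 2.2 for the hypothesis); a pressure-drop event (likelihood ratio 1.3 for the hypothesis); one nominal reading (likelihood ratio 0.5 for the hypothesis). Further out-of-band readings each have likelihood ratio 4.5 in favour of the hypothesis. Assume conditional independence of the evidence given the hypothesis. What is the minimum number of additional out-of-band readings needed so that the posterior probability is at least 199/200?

Prior odds = 0.15/0.85 = 3/17.
Combined Bayes factor of the evidence already in hand = 2.2 × 1.3 × 0.5 = 1.43.
Odds after that evidence = (3/17) × 1.43 = 429/1700.
Target odds = 0.995/0.005 = 199.
Need 4.5ⁿ ≥ 199 ÷ (429/1700) = 338300/429.
4.5⁴ = 410.0625 falls short of 338300/429 but 4.5⁵ = 1845.28125 reaches it, so n = 5.

5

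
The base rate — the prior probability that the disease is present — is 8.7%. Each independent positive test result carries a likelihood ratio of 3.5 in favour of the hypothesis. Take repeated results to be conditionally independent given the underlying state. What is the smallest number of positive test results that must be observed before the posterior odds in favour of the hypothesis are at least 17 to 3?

4

Prior odds: 0.087 ÷ 0.913 = 87/913.
Likelihood ratio per positive test result = 3.5.
Target odds = 17/3.
Require 3.5ⁿ ≥ 17/3 ÷ (87/913) = 15521/261.
3.5³ = 42.875 falls short of 15521/261 but 3.5⁴ = 150.0625 reaches it, so n = 4.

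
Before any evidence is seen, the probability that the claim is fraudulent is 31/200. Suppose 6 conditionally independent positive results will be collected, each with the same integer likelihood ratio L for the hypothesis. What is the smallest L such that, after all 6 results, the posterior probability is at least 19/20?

3

Prior odds = 0.155/0.845 = 31/169.
Target odds = 0.95/0.05 = 19.
Need L⁶ ≥ 19 ÷ (31/169) = 3211/31.
2⁶ = 64 < 3211/31 ≤ 729 = 3⁶, so L = 3.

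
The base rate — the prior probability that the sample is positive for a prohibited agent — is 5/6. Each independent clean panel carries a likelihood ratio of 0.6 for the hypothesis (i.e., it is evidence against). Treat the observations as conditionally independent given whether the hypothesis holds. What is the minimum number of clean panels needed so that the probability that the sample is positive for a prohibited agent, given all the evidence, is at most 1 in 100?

Prior odds: (5/6) ÷ (1/6) = 5.
Likelihood ratio per clean panel = 0.6.
Target odds: 0.01 ÷ 0.99 = 1/99.
Require 0.6ⁿ ≤ 1/99 ÷ 5 = 1/495.
0.6¹² = 531441/244140625 is still above 1/495 but 0.6¹³ ≈0.00130607 is at or below it, so n = 13.

13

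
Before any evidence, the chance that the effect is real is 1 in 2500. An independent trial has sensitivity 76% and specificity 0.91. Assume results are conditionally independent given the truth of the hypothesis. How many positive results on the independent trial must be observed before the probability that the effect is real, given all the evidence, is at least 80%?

5

Prior odds = 0.0004/0.9996 = 1/2499.
False-positive rate = 1 − 0.91 = 0.09; likelihood ratio of a positive = 0.76/0.09 = 76/9.
Target posterior odds = 0.8/0.2 = 4.
Require (76/9)ⁿ ≥ 4 ÷ (1/2499) = 9996.
(76/9)⁴ = 33362176/6561 falls short of 9996 but (76/9)⁵ ≈42939.3 reaches it, so n = 5.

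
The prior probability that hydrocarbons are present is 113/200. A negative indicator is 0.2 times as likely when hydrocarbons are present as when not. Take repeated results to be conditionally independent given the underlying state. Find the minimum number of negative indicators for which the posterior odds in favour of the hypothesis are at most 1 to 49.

3

Prior odds = 0.565/0.435 = 113/87.
Likelihood ratio per negative indicator = 0.2.
Target odds = 1/49.
Require 0.2ⁿ ≤ 1/49 ÷ (113/87) = 87/5537.
0.2² = 0.04 is still above 87/5537 but 0.2³ = 0.008 is at or below it, so n = 3.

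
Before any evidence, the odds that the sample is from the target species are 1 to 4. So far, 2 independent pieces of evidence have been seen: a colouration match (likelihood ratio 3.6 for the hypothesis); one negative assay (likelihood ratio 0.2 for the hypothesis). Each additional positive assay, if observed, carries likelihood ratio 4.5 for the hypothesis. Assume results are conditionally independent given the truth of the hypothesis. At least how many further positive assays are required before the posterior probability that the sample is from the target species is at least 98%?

4

Prior odds = 0.25.
Combined Bayes factor of the evidence already in hand = 3.6 × 0.2 = 0.72.
Odds after that evidence = 0.25 × 0.72 = 0.18.
Target odds = 0.98/0.02 = 49.
Need 4.5ⁿ ≥ 49 ÷ 0.18 = 2450/9.
4.5³ = 91.125 falls short of 2450/9 but 4.5⁴ = 410.0625 reaches it, so n = 4.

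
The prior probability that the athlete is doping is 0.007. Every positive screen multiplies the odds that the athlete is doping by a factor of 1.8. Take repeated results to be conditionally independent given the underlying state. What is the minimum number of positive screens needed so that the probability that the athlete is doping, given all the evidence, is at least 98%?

Prior odds = 0.007/0.993 = 7/993.
Likelihood ratio per positive screen = 1.8.
Target odds: 0.98 ÷ 0.02 = 49.
Need (7/993) × 1.8ⁿ ≥ 49, i.e. 1.8ⁿ ≥ 6951.
1.8¹⁵ ≈6746.64 falls short of 6951 but 1.8¹⁶ ≈12144 reaches it, so n = 16.

16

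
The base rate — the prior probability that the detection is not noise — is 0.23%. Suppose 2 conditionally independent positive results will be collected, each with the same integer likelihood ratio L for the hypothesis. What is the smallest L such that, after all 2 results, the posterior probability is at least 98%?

Prior odds = 0.0023/0.9977 = 23/9977.
Target odds = 0.98/0.02 = 49.
Need L² ≥ 49 ÷ (23/9977) = 488873/23.
145² = 21025 < 488873/23 ≤ 21316 = 146², so L = 146.

146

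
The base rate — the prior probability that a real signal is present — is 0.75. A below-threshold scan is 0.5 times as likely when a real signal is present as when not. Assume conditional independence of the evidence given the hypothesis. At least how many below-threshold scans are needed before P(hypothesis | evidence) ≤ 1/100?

Prior odds: 0.75 ÷ 0.25 = 3.
Likelihood ratio per below-threshold scan = 0.5.
Target posterior odds = 0.01/0.99 = 1/99.
Require 0.5ⁿ ≤ 1/99 ÷ 3 = 1/297.
0.5⁸ = 0.00390625 is still above 1/297 but 0.5⁹ = 0.001953125 is at or below it, so n = 9.

9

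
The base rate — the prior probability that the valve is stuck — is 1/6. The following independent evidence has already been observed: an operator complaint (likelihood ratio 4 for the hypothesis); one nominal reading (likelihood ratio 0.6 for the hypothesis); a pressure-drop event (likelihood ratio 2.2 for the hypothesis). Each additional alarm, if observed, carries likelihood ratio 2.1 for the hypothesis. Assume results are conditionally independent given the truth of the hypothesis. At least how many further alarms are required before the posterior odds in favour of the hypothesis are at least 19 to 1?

4

Prior odds = (1/6)/(5/6) = 0.2.
Combined Bayes factor of the evidence already in hand = 4 × 0.6 × 2.2 = 5.28.
Odds after that evidence = 0.2 × 5.28 = 1.056.
Target odds = 19.
Need 2.1ⁿ ≥ 19 ÷ 1.056 = 2375/132.
2.1³ = 9.261 falls short of 2375/132 but 2.1⁴ = 19.4481 reaches it, so n = 4.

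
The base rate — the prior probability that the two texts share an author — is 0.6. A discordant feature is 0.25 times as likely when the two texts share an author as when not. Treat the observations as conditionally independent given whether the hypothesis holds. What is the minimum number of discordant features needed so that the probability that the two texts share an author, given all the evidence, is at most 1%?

4

Prior odds: 0.6 ÷ 0.4 = 1.5.
Likelihood ratio per discordant feature = 0.25.
Target posterior odds = 0.01/0.99 = 1/99.
Require 0.25ⁿ ≤ 1/99 ÷ 1.5 = 2/297.
0.25³ = 0.015625 is still above 2/297 but 0.25⁴ = 0.00390625 is at or below it, so n = 4.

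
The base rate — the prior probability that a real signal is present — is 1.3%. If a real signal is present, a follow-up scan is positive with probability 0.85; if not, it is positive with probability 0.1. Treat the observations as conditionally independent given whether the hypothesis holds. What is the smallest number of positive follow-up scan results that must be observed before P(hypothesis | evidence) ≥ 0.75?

Prior odds: 0.013 ÷ 0.987 = 13/987.
Likelihood ratio of a positive = 0.85/0.1 = 8.5.
Target posterior odds = 0.75/0.25 = 3.
Need (13/987) × 8.5ⁿ ≥ 3, i.e. 8.5ⁿ ≥ 2961/13.
8.5² = 72.25 falls short of 2961/13 but 8.5³ = 614.125 reaches it, so n = 3.

3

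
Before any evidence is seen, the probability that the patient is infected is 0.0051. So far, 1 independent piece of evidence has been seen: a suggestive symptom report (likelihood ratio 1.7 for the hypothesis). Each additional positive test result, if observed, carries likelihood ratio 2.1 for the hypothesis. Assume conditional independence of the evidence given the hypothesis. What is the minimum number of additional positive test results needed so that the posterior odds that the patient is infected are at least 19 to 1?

Prior odds = 0.0051/0.9949 = 51/9949.
Bayes factor of the evidence already in hand = 1.7.
Odds after that evidence = (51/9949) × 1.7 = 867/99490.
Target odds = 19.
Need 2.1ⁿ ≥ 19 ÷ (867/99490) = 1890310/867.
2.1¹⁰ ≈1667.99 falls short of 1890310/867 but 2.1¹¹ ≈3502.78 reaches it, so n = 11.

11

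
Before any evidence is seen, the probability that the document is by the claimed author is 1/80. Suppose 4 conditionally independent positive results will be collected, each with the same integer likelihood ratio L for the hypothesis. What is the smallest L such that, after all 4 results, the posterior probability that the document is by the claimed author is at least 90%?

Prior odds = 0.0125/0.9875 = 1/79.
Target odds = 0.9/0.1 = 9.
Need L⁴ ≥ 9 ÷ (1/79) = 711.
5⁴ = 625 < 711 ≤ 1296 = 6⁴, so L = 6.

6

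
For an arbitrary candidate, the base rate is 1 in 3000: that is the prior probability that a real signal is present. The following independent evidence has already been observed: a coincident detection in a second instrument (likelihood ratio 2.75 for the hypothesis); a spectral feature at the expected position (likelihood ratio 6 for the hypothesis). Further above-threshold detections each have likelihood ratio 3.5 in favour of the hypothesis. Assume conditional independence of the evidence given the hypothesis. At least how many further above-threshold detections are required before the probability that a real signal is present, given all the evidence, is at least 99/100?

8

Prior odds = (1/3000)/(2999/3000) = 1/2999.
Combined Bayes factor of the evidence already in hand = 2.75 × 6 = 16.5.
Odds after that evidence = (1/2999) × 16.5 = 33/5998.
Target odds = 0.99/0.01 = 99.
Need 3.5ⁿ ≥ 99 ÷ (33/5998) = 17994.
3.5⁷ = 823543/128 falls short of 17994 but 3.5⁸ = 5764801/256 reaches it, so n = 8.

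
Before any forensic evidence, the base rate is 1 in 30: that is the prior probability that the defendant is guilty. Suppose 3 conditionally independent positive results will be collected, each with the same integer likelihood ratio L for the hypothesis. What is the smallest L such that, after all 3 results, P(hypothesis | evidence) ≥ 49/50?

Prior odds = (1/30)/(29/30) = 1/29.
Target odds = 0.98/0.02 = 49.
Need L³ ≥ 49 ÷ (1/29) = 1421.
11³ = 1331 < 1421 ≤ 1728 = 12³, so L = 12.

12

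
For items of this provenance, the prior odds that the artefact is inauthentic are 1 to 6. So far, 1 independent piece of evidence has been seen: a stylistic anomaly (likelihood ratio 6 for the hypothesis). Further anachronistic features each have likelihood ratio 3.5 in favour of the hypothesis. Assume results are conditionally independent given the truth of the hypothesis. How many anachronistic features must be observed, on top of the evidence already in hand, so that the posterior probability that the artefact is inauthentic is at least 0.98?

Prior odds = 1/6.
Bayes factor of the evidence already in hand = 6.
Odds after that evidence = (1/6) × 6 = 1.
Target odds = 0.98/0.02 = 49.
Need 3.5ⁿ ≥ 49 ÷ 1 = 49.
3.5³ = 42.875 falls short of 49 but 3.5⁴ = 150.0625 reaches it, so n = 4.

4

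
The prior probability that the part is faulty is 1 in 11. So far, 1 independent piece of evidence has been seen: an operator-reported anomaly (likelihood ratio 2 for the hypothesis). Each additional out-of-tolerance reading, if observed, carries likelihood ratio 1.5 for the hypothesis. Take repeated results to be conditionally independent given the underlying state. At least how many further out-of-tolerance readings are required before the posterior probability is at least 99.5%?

Prior odds = (1/11)/(10/11) = 0.1.
Bayes factor of the evidence already in hand = 2.
Odds after that evidence = 0.1 × 2 = 0.2.
Target odds = 0.995/0.005 = 199.
Need 1.5ⁿ ≥ 199 ÷ 0.2 = 995.
1.5¹⁷ = 129140163/131072 falls short of 995 but 1.5¹⁸ = 387420489/262144 reaches it, so n = 18.

18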